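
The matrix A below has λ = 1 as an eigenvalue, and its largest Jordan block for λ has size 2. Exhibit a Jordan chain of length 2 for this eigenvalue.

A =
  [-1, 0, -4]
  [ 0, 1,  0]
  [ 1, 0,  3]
A Jordan chain for λ = 1 of length 2:
v_1 = (-2, 0, 1)ᵀ
v_2 = (1, 0, 0)ᵀ

Let N = A − (1)·I. We want v_2 with N^2 v_2 = 0 but N^1 v_2 ≠ 0; then v_{j-1} := N · v_j for j = 2, …, 2.

Pick v_2 = (1, 0, 0)ᵀ.
Then v_1 = N · v_2 = (-2, 0, 1)ᵀ.

Sanity check: (A − (1)·I) v_1 = (0, 0, 0)ᵀ = 0. ✓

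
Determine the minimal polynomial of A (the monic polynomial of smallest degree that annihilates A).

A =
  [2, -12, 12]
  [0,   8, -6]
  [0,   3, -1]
x^2 - 7*x + 10

The characteristic polynomial is χ_A(x) = (x - 5)*(x - 2)^2, so the eigenvalues are known. The minimal polynomial is
  m_A(x) = Π_λ (x − λ)^{k_λ}
where k_λ is the size of the *largest* Jordan block for λ (equivalently, the smallest k with (A − λI)^k v = 0 for every generalised eigenvector v of λ).

  λ = 2: largest Jordan block has size 1, contributing (x − 2)
  λ = 5: largest Jordan block has size 1, contributing (x − 5)

So m_A(x) = (x - 5)*(x - 2) = x^2 - 7*x + 10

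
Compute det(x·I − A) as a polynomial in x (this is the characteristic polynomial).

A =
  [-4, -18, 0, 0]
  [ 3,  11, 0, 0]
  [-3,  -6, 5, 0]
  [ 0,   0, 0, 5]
x^4 - 17*x^3 + 105*x^2 - 275*x + 250

Expanding det(x·I − A) (e.g. by cofactor expansion or by noting that A is similar to its Jordan form J, which has the same characteristic polynomial as A) gives
  χ_A(x) = x^4 - 17*x^3 + 105*x^2 - 275*x + 250
which factors as (x - 5)^3*(x - 2). The eigenvalues (with algebraic multiplicities) are λ = 2 with multiplicity 1, λ = 5 with multiplicity 3.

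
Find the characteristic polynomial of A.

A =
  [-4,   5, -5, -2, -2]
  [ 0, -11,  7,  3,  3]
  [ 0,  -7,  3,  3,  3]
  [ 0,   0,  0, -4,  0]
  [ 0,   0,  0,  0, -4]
x^5 + 20*x^4 + 160*x^3 + 640*x^2 + 1280*x + 1024

Expanding det(x·I − A) (e.g. by cofactor expansion or by noting that A is similar to its Jordan form J, which has the same characteristic polynomial as A) gives
  χ_A(x) = x^5 + 20*x^4 + 160*x^3 + 640*x^2 + 1280*x + 1024
which factors as (x + 4)^5. The eigenvalues (with algebraic multiplicities) are λ = -4 with multiplicity 5.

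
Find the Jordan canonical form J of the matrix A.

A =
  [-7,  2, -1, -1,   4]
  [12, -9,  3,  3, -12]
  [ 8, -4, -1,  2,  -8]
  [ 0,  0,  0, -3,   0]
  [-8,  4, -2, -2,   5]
J_2(-3) ⊕ J_1(-3) ⊕ J_1(-3) ⊕ J_1(-3)

The characteristic polynomial is
  det(x·I − A) = x^5 + 15*x^4 + 90*x^3 + 270*x^2 + 405*x + 243 = (x + 3)^5

Eigenvalues and multiplicities (the geometric multiplicity of λ is n − rank(A − λI), which equals the number of Jordan blocks for λ):
  λ = -3: algebraic multiplicity = 5, geometric multiplicity = 4

Determining the block sizes for each eigenvalue:
  λ = -3: 4 blocks summing to 5 forces exactly one block of size 2 and the rest size 1 → block sizes [2, 1, 1, 1]

Assembling the blocks gives a Jordan form
J =
  [-3,  1,  0,  0,  0]
  [ 0, -3,  0,  0,  0]
  [ 0,  0, -3,  0,  0]
  [ 0,  0,  0, -3,  0]
  [ 0,  0,  0,  0, -3]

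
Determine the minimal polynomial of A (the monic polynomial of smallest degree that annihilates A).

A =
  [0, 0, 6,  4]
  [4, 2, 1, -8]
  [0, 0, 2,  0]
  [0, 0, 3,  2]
x^3 - 4*x^2 + 4*x

The characteristic polynomial is χ_A(x) = x*(x - 2)^3, so the eigenvalues are known. The minimal polynomial is
  m_A(x) = Π_λ (x − λ)^{k_λ}
where k_λ is the size of the *largest* Jordan block for λ (equivalently, the smallest k with (A − λI)^k v = 0 for every generalised eigenvector v of λ).

  λ = 0: largest Jordan block has size 1, contributing (x − 0)
  λ = 2: largest Jordan block has size 2, contributing (x − 2)^2

So m_A(x) = x*(x - 2)^2 = x^3 - 4*x^2 + 4*x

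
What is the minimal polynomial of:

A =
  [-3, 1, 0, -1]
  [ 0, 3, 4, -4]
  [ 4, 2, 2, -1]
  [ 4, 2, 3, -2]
x^4 - 6*x^2 - 8*x - 3

The characteristic polynomial is χ_A(x) = (x - 3)*(x + 1)^3, so the eigenvalues are known. The minimal polynomial is
  m_A(x) = Π_λ (x − λ)^{k_λ}
where k_λ is the size of the *largest* Jordan block for λ (equivalently, the smallest k with (A − λI)^k v = 0 for every generalised eigenvector v of λ).

  λ = -1: largest Jordan block has size 3, contributing (x + 1)^3
  λ = 3: largest Jordan block has size 1, contributing (x − 3)

So m_A(x) = (x - 3)*(x + 1)^3 = x^4 - 6*x^2 - 8*x - 3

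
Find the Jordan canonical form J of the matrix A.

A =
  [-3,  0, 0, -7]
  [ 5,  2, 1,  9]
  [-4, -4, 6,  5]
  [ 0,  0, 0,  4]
J_1(-3) ⊕ J_3(4)

The characteristic polynomial is
  det(x·I − A) = x^4 - 9*x^3 + 12*x^2 + 80*x - 192 = (x - 4)^3*(x + 3)

Eigenvalues and multiplicities (the geometric multiplicity of λ is n − rank(A − λI), which equals the number of Jordan blocks for λ):
  λ = -3: algebraic multiplicity = 1, geometric multiplicity = 1
  λ = 4: algebraic multiplicity = 3, geometric multiplicity = 1

Determining the block sizes for each eigenvalue:
  λ = -3: one block (gm = 1), so the single block has size am = 1 → block sizes [1]
  λ = 4: one block (gm = 1), so the single block has size am = 3 → block sizes [3]

Assembling the blocks gives a Jordan form
J =
  [-3, 0, 0, 0]
  [ 0, 4, 1, 0]
  [ 0, 0, 4, 1]
  [ 0, 0, 0, 4]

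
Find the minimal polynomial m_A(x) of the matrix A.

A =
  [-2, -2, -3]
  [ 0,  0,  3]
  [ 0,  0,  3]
x^3 - x^2 - 6*x

The characteristic polynomial is χ_A(x) = x*(x - 3)*(x + 2), so the eigenvalues are known. The minimal polynomial is
  m_A(x) = Π_λ (x − λ)^{k_λ}
where k_λ is the size of the *largest* Jordan block for λ (equivalently, the smallest k with (A − λI)^k v = 0 for every generalised eigenvector v of λ).

  λ = -2: largest Jordan block has size 1, contributing (x + 2)
  λ = 0: largest Jordan block has size 1, contributing (x − 0)
  λ = 3: largest Jordan block has size 1, contributing (x − 3)

So m_A(x) = x*(x - 3)*(x + 2) = x^3 - x^2 - 6*x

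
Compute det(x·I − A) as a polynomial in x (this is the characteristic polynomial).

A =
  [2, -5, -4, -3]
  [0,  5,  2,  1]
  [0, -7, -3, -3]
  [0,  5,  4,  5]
x^4 - 9*x^3 + 30*x^2 - 44*x + 24

Expanding det(x·I − A) (e.g. by cofactor expansion or by noting that A is similar to its Jordan form J, which has the same characteristic polynomial as A) gives
  χ_A(x) = x^4 - 9*x^3 + 30*x^2 - 44*x + 24
which factors as (x - 3)*(x - 2)^3. The eigenvalues (with algebraic multiplicities) are λ = 2 with multiplicity 3, λ = 3 with multiplicity 1.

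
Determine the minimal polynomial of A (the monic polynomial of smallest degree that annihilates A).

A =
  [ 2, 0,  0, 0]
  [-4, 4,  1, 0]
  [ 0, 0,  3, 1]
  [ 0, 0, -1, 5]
x^4 - 14*x^3 + 72*x^2 - 160*x + 128

The characteristic polynomial is χ_A(x) = (x - 4)^3*(x - 2), so the eigenvalues are known. The minimal polynomial is
  m_A(x) = Π_λ (x − λ)^{k_λ}
where k_λ is the size of the *largest* Jordan block for λ (equivalently, the smallest k with (A − λI)^k v = 0 for every generalised eigenvector v of λ).

  λ = 2: largest Jordan block has size 1, contributing (x − 2)
  λ = 4: largest Jordan block has size 3, contributing (x − 4)^3

So m_A(x) = (x - 4)^3*(x - 2) = x^4 - 14*x^3 + 72*x^2 - 160*x + 128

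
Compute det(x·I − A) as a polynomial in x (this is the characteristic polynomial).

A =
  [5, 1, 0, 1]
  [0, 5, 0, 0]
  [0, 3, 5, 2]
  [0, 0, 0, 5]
x^4 - 20*x^3 + 150*x^2 - 500*x + 625

Expanding det(x·I − A) (e.g. by cofactor expansion or by noting that A is similar to its Jordan form J, which has the same characteristic polynomial as A) gives
  χ_A(x) = x^4 - 20*x^3 + 150*x^2 - 500*x + 625
which factors as (x - 5)^4. The eigenvalues (with algebraic multiplicities) are λ = 5 with multiplicity 4.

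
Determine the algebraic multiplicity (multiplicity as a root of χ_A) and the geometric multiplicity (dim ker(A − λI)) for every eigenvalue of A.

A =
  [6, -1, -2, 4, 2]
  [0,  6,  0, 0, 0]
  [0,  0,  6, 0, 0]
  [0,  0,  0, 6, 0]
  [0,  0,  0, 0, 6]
λ = 6: alg = 5, geom = 4

Step 1 — factor the characteristic polynomial to read off the algebraic multiplicities:
  χ_A(x) = (x - 6)^5

Step 2 — compute geometric multiplicities via the rank-nullity identity g(λ) = n − rank(A − λI):
  rank(A − (6)·I) = 1, so dim ker(A − (6)·I) = n − 1 = 4

Summary:
  λ = 6: algebraic multiplicity = 5, geometric multiplicity = 4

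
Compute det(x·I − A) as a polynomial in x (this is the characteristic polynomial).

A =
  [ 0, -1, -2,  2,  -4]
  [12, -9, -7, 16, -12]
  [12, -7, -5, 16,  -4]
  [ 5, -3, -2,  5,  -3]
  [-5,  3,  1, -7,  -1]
x^5 + 10*x^4 + 40*x^3 + 80*x^2 + 80*x + 32

Expanding det(x·I − A) (e.g. by cofactor expansion or by noting that A is similar to its Jordan form J, which has the same characteristic polynomial as A) gives
  χ_A(x) = x^5 + 10*x^4 + 40*x^3 + 80*x^2 + 80*x + 32
which factors as (x + 2)^5. The eigenvalues (with algebraic multiplicities) are λ = -2 with multiplicity 5.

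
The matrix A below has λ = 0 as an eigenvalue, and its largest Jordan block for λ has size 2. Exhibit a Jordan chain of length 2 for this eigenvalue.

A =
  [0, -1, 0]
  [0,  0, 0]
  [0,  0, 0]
A Jordan chain for λ = 0 of length 2:
v_1 = (-1, 0, 0)ᵀ
v_2 = (0, 1, 0)ᵀ

Let N = A − (0)·I. We want v_2 with N^2 v_2 = 0 but N^1 v_2 ≠ 0; then v_{j-1} := N · v_j for j = 2, …, 2.

Pick v_2 = (0, 1, 0)ᵀ.
Then v_1 = N · v_2 = (-1, 0, 0)ᵀ.

Sanity check: (A − (0)·I) v_1 = (0, 0, 0)ᵀ = 0. ✓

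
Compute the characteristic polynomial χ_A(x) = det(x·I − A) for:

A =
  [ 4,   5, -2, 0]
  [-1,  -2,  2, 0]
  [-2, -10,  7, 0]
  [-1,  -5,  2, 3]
x^4 - 12*x^3 + 54*x^2 - 108*x + 81

Expanding det(x·I − A) (e.g. by cofactor expansion or by noting that A is similar to its Jordan form J, which has the same characteristic polynomial as A) gives
  χ_A(x) = x^4 - 12*x^3 + 54*x^2 - 108*x + 81
which factors as (x - 3)^4. The eigenvalues (with algebraic multiplicities) are λ = 3 with multiplicity 4.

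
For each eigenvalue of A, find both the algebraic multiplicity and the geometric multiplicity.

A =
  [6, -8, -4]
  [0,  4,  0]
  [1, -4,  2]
λ = 4: alg = 3, geom = 2

Step 1 — factor the characteristic polynomial to read off the algebraic multiplicities:
  χ_A(x) = (x - 4)^3

Step 2 — compute geometric multiplicities via the rank-nullity identity g(λ) = n − rank(A − λI):
  rank(A − (4)·I) = 1, so dim ker(A − (4)·I) = n − 1 = 2

Summary:
  λ = 4: algebraic multiplicity = 3, geometric multiplicity = 2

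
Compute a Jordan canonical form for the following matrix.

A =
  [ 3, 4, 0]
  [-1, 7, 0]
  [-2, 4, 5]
J_2(5) ⊕ J_1(5)

The characteristic polynomial is
  det(x·I − A) = x^3 - 15*x^2 + 75*x - 125 = (x - 5)^3

Eigenvalues and multiplicities (the geometric multiplicity of λ is n − rank(A − λI), which equals the number of Jordan blocks for λ):
  λ = 5: algebraic multiplicity = 3, geometric multiplicity = 2

Determining the block sizes for each eigenvalue:
  λ = 5: 2 blocks summing to 3 forces exactly one block of size 2 and the rest size 1 → block sizes [2, 1]

Assembling the blocks gives a Jordan form
J =
  [5, 1, 0]
  [0, 5, 0]
  [0, 0, 5]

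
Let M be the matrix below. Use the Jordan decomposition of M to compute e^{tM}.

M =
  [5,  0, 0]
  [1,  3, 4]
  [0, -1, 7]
e^{tM} =
  [exp(5*t), 0, 0]
  [-t^2*exp(5*t) + t*exp(5*t), -2*t*exp(5*t) + exp(5*t), 4*t*exp(5*t)]
  [-t^2*exp(5*t)/2, -t*exp(5*t), 2*t*exp(5*t) + exp(5*t)]

Strategy: write M = P · J · P⁻¹ where J is a Jordan canonical form, so e^{tM} = P · e^{tJ} · P⁻¹, and e^{tJ} can be computed block-by-block.

M has Jordan form
J =
  [5, 1, 0]
  [0, 5, 1]
  [0, 0, 5]
(up to reordering of blocks).

Per-block formulas:
  For a 3×3 Jordan block J_3(5): exp(t · J_3(5)) = e^(5t)·(I + t·N + (t^2/2)·N^2), where N is the 3×3 nilpotent shift.

After assembling e^{tJ} and conjugating by P, we get:

e^{tM} =
  [exp(5*t), 0, 0]
  [-t^2*exp(5*t) + t*exp(5*t), -2*t*exp(5*t) + exp(5*t), 4*t*exp(5*t)]
  [-t^2*exp(5*t)/2, -t*exp(5*t), 2*t*exp(5*t) + exp(5*t)]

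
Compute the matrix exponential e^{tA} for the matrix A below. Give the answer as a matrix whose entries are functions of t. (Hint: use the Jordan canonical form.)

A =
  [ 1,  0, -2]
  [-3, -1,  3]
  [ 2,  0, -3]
e^{tA} =
  [2*t*exp(-t) + exp(-t), 0, -2*t*exp(-t)]
  [-3*t*exp(-t), exp(-t), 3*t*exp(-t)]
  [2*t*exp(-t), 0, -2*t*exp(-t) + exp(-t)]

Strategy: write A = P · J · P⁻¹ where J is a Jordan canonical form, so e^{tA} = P · e^{tJ} · P⁻¹, and e^{tJ} can be computed block-by-block.

A has Jordan form
J =
  [-1,  1,  0]
  [ 0, -1,  0]
  [ 0,  0, -1]
(up to reordering of blocks).

Per-block formulas:
  For a 2×2 Jordan block J_2(-1): exp(t · J_2(-1)) = e^(-1t)·(I + t·N), where N is the 2×2 nilpotent shift.
  For a 1×1 block at λ = -1: exp(t · [-1]) = [e^(-1t)].

After assembling e^{tJ} and conjugating by P, we get:

e^{tA} =
  [2*t*exp(-t) + exp(-t), 0, -2*t*exp(-t)]
  [-3*t*exp(-t), exp(-t), 3*t*exp(-t)]
  [2*t*exp(-t), 0, -2*t*exp(-t) + exp(-t)]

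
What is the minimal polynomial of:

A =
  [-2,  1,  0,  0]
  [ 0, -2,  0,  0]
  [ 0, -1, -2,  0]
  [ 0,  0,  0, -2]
x^2 + 4*x + 4

The characteristic polynomial is χ_A(x) = (x + 2)^4, so the eigenvalues are known. The minimal polynomial is
  m_A(x) = Π_λ (x − λ)^{k_λ}
where k_λ is the size of the *largest* Jordan block for λ (equivalently, the smallest k with (A − λI)^k v = 0 for every generalised eigenvector v of λ).

  λ = -2: largest Jordan block has size 2, contributing (x + 2)^2

So m_A(x) = (x + 2)^2 = x^2 + 4*x + 4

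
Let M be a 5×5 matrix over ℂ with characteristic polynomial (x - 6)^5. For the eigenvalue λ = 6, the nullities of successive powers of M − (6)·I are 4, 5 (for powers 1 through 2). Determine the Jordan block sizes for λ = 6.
Block sizes for λ = 6: [2, 1, 1, 1]

From the dimensions of kernels of powers, the number of Jordan blocks of size at least j is d_j − d_{j−1} where d_j = dim ker(N^j) (with d_0 = 0). Computing the differences gives [4, 1].
The number of blocks of size exactly k is (#blocks of size ≥ k) − (#blocks of size ≥ k + 1), so the partition is: 3 block(s) of size 1, 1 block(s) of size 2.
In nonincreasing order the block sizes are [2, 1, 1, 1].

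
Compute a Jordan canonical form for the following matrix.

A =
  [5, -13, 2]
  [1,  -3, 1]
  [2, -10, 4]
J_3(2)

The characteristic polynomial is
  det(x·I − A) = x^3 - 6*x^2 + 12*x - 8 = (x - 2)^3

Eigenvalues and multiplicities (the geometric multiplicity of λ is n − rank(A − λI), which equals the number of Jordan blocks for λ):
  λ = 2: algebraic multiplicity = 3, geometric multiplicity = 1

Determining the block sizes for each eigenvalue:
  λ = 2: one block (gm = 1), so the single block has size am = 3 → block sizes [3]

Assembling the blocks gives a Jordan form
J =
  [2, 1, 0]
  [0, 2, 1]
  [0, 0, 2]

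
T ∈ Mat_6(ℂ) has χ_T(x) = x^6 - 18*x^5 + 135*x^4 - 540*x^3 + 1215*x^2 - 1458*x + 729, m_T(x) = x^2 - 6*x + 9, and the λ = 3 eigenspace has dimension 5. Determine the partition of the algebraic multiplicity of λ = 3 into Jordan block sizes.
Block sizes for λ = 3: [2, 1, 1, 1, 1]

Step 1 — from the characteristic polynomial, algebraic multiplicity of λ = 3 is 6. From dim ker(T − (3)·I) = 5, there are exactly 5 Jordan blocks for λ = 3.
Step 2 — from the minimal polynomial, the factor (x − 3)^2 tells us the largest block for λ = 3 has size 2.
Step 3 — with total size 6, 5 blocks, and largest block 2, the block sizes (in nonincreasing order) are [2, 1, 1, 1, 1].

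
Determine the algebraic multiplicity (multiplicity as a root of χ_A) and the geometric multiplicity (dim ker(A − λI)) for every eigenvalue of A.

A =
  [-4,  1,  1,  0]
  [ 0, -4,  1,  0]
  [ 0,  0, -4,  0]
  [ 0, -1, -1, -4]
λ = -4: alg = 4, geom = 2

Step 1 — factor the characteristic polynomial to read off the algebraic multiplicities:
  χ_A(x) = (x + 4)^4

Step 2 — compute geometric multiplicities via the rank-nullity identity g(λ) = n − rank(A − λI):
  rank(A − (-4)·I) = 2, so dim ker(A − (-4)·I) = n − 2 = 2

Summary:
  λ = -4: algebraic multiplicity = 4, geometric multiplicity = 2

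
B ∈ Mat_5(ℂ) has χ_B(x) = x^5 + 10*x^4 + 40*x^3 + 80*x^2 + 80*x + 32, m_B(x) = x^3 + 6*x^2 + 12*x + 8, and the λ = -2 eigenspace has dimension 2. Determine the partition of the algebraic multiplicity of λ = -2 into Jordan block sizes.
Block sizes for λ = -2: [3, 2]

Step 1 — from the characteristic polynomial, algebraic multiplicity of λ = -2 is 5. From dim ker(B − (-2)·I) = 2, there are exactly 2 Jordan blocks for λ = -2.
Step 2 — from the minimal polynomial, the factor (x + 2)^3 tells us the largest block for λ = -2 has size 3.
Step 3 — with total size 5, 2 blocks, and largest block 3, the block sizes (in nonincreasing order) are [3, 2].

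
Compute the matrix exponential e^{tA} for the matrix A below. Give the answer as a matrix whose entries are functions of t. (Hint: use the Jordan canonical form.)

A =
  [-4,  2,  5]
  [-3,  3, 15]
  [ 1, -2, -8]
e^{tA} =
  [-t*exp(-3*t) + exp(-3*t), 2*t*exp(-3*t), 5*t*exp(-3*t)]
  [-3*t*exp(-3*t), 6*t*exp(-3*t) + exp(-3*t), 15*t*exp(-3*t)]
  [t*exp(-3*t), -2*t*exp(-3*t), -5*t*exp(-3*t) + exp(-3*t)]

Strategy: write A = P · J · P⁻¹ where J is a Jordan canonical form, so e^{tA} = P · e^{tJ} · P⁻¹, and e^{tJ} can be computed block-by-block.

A has Jordan form
J =
  [-3,  1,  0]
  [ 0, -3,  0]
  [ 0,  0, -3]
(up to reordering of blocks).

Per-block formulas:
  For a 1×1 block at λ = -3: exp(t · [-3]) = [e^(-3t)].
  For a 2×2 Jordan block J_2(-3): exp(t · J_2(-3)) = e^(-3t)·(I + t·N), where N is the 2×2 nilpotent shift.

After assembling e^{tJ} and conjugating by P, we get:

e^{tA} =
  [-t*exp(-3*t) + exp(-3*t), 2*t*exp(-3*t), 5*t*exp(-3*t)]
  [-3*t*exp(-3*t), 6*t*exp(-3*t) + exp(-3*t), 15*t*exp(-3*t)]
  [t*exp(-3*t), -2*t*exp(-3*t), -5*t*exp(-3*t) + exp(-3*t)]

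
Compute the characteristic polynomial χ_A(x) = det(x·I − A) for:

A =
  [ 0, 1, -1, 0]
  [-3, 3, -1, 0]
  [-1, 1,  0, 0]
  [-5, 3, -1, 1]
x^4 - 4*x^3 + 6*x^2 - 4*x + 1

Expanding det(x·I − A) (e.g. by cofactor expansion or by noting that A is similar to its Jordan form J, which has the same characteristic polynomial as A) gives
  χ_A(x) = x^4 - 4*x^3 + 6*x^2 - 4*x + 1
which factors as (x - 1)^4. The eigenvalues (with algebraic multiplicities) are λ = 1 with multiplicity 4.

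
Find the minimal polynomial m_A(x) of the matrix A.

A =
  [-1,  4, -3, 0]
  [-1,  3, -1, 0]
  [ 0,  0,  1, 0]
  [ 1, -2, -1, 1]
x^3 - 3*x^2 + 3*x - 1

The characteristic polynomial is χ_A(x) = (x - 1)^4, so the eigenvalues are known. The minimal polynomial is
  m_A(x) = Π_λ (x − λ)^{k_λ}
where k_λ is the size of the *largest* Jordan block for λ (equivalently, the smallest k with (A − λI)^k v = 0 for every generalised eigenvector v of λ).

  λ = 1: largest Jordan block has size 3, contributing (x − 1)^3

So m_A(x) = (x - 1)^3 = x^3 - 3*x^2 + 3*x - 1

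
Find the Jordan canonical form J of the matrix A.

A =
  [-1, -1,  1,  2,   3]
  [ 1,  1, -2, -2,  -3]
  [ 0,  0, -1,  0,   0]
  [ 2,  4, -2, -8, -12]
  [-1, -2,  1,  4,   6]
J_3(-1) ⊕ J_1(0) ⊕ J_1(0)

The characteristic polynomial is
  det(x·I − A) = x^5 + 3*x^4 + 3*x^3 + x^2 = x^2*(x + 1)^3

Eigenvalues and multiplicities (the geometric multiplicity of λ is n − rank(A − λI), which equals the number of Jordan blocks for λ):
  λ = -1: algebraic multiplicity = 3, geometric multiplicity = 1
  λ = 0: algebraic multiplicity = 2, geometric multiplicity = 2

Determining the block sizes for each eigenvalue:
  λ = -1: one block (gm = 1), so the single block has size am = 3 → block sizes [3]
  λ = 0: gm = am = 2, so every block has size 1 → block sizes [1, 1]

Assembling the blocks gives a Jordan form
J =
  [-1,  1,  0, 0, 0]
  [ 0, -1,  1, 0, 0]
  [ 0,  0, -1, 0, 0]
  [ 0,  0,  0, 0, 0]
  [ 0,  0,  0, 0, 0]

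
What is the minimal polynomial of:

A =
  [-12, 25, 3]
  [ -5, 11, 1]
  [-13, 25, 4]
x^3 - 3*x^2 + 3*x - 1

The characteristic polynomial is χ_A(x) = (x - 1)^3, so the eigenvalues are known. The minimal polynomial is
  m_A(x) = Π_λ (x − λ)^{k_λ}
where k_λ is the size of the *largest* Jordan block for λ (equivalently, the smallest k with (A − λI)^k v = 0 for every generalised eigenvector v of λ).

  λ = 1: largest Jordan block has size 3, contributing (x − 1)^3

So m_A(x) = (x - 1)^3 = x^3 - 3*x^2 + 3*x - 1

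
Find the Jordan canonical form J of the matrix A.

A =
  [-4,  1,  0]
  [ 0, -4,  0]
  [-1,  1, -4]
J_3(-4)

The characteristic polynomial is
  det(x·I − A) = x^3 + 12*x^2 + 48*x + 64 = (x + 4)^3

Eigenvalues and multiplicities (the geometric multiplicity of λ is n − rank(A − λI), which equals the number of Jordan blocks for λ):
  λ = -4: algebraic multiplicity = 3, geometric multiplicity = 1

Determining the block sizes for each eigenvalue:
  λ = -4: one block (gm = 1), so the single block has size am = 3 → block sizes [3]

Assembling the blocks gives a Jordan form
J =
  [-4,  1,  0]
  [ 0, -4,  1]
  [ 0,  0, -4]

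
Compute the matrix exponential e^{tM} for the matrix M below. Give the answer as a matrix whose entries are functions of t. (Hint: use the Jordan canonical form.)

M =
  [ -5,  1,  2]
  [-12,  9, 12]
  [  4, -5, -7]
e^{tM} =
  [-2*t*exp(-3*t) + exp(-3*t), t*exp(-3*t), 2*t*exp(-3*t)]
  [-2*exp(3*t) + 2*exp(-3*t), 2*exp(3*t) - exp(-3*t), 2*exp(3*t) - 2*exp(-3*t)]
  [-2*t*exp(-3*t) + exp(3*t) - exp(-3*t), t*exp(-3*t) - exp(3*t) + exp(-3*t), 2*t*exp(-3*t) - exp(3*t) + 2*exp(-3*t)]

Strategy: write M = P · J · P⁻¹ where J is a Jordan canonical form, so e^{tM} = P · e^{tJ} · P⁻¹, and e^{tJ} can be computed block-by-block.

M has Jordan form
J =
  [-3,  1, 0]
  [ 0, -3, 0]
  [ 0,  0, 3]
(up to reordering of blocks).

Per-block formulas:
  For a 1×1 block at λ = 3: exp(t · [3]) = [e^(3t)].
  For a 2×2 Jordan block J_2(-3): exp(t · J_2(-3)) = e^(-3t)·(I + t·N), where N is the 2×2 nilpotent shift.

After assembling e^{tJ} and conjugating by P, we get:

e^{tM} =
  [-2*t*exp(-3*t) + exp(-3*t), t*exp(-3*t), 2*t*exp(-3*t)]
  [-2*exp(3*t) + 2*exp(-3*t), 2*exp(3*t) - exp(-3*t), 2*exp(3*t) - 2*exp(-3*t)]
  [-2*t*exp(-3*t) + exp(3*t) - exp(-3*t), t*exp(-3*t) - exp(3*t) + exp(-3*t), 2*t*exp(-3*t) - exp(3*t) + 2*exp(-3*t)]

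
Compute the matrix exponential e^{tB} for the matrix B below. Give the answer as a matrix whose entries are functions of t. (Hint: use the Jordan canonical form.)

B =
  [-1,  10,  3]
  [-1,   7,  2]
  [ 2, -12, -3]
e^{tB} =
  [-2*t*exp(t) + exp(t), 2*t^2*exp(t) + 10*t*exp(t), t^2*exp(t) + 3*t*exp(t)]
  [-t*exp(t), t^2*exp(t) + 6*t*exp(t) + exp(t), t^2*exp(t)/2 + 2*t*exp(t)]
  [2*t*exp(t), -2*t^2*exp(t) - 12*t*exp(t), -t^2*exp(t) - 4*t*exp(t) + exp(t)]

Strategy: write B = P · J · P⁻¹ where J is a Jordan canonical form, so e^{tB} = P · e^{tJ} · P⁻¹, and e^{tJ} can be computed block-by-block.

B has Jordan form
J =
  [1, 1, 0]
  [0, 1, 1]
  [0, 0, 1]
(up to reordering of blocks).

Per-block formulas:
  For a 3×3 Jordan block J_3(1): exp(t · J_3(1)) = e^(1t)·(I + t·N + (t^2/2)·N^2), where N is the 3×3 nilpotent shift.

After assembling e^{tJ} and conjugating by P, we get:

e^{tB} =
  [-2*t*exp(t) + exp(t), 2*t^2*exp(t) + 10*t*exp(t), t^2*exp(t) + 3*t*exp(t)]
  [-t*exp(t), t^2*exp(t) + 6*t*exp(t) + exp(t), t^2*exp(t)/2 + 2*t*exp(t)]
  [2*t*exp(t), -2*t^2*exp(t) - 12*t*exp(t), -t^2*exp(t) - 4*t*exp(t) + exp(t)]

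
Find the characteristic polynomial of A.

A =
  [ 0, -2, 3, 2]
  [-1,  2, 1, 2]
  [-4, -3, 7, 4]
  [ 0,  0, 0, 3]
x^4 - 12*x^3 + 54*x^2 - 108*x + 81

Expanding det(x·I − A) (e.g. by cofactor expansion or by noting that A is similar to its Jordan form J, which has the same characteristic polynomial as A) gives
  χ_A(x) = x^4 - 12*x^3 + 54*x^2 - 108*x + 81
which factors as (x - 3)^4. The eigenvalues (with algebraic multiplicities) are λ = 3 with multiplicity 4.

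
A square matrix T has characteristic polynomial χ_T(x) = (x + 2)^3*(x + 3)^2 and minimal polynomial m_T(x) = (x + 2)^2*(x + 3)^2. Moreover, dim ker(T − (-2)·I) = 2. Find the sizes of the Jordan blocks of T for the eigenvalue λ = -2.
Block sizes for λ = -2: [2, 1]

Step 1 — from the characteristic polynomial, algebraic multiplicity of λ = -2 is 3. From dim ker(T − (-2)·I) = 2, there are exactly 2 Jordan blocks for λ = -2.
Step 2 — from the minimal polynomial, the factor (x + 2)^2 tells us the largest block for λ = -2 has size 2.
Step 3 — with total size 3, 2 blocks, and largest block 2, the block sizes (in nonincreasing order) are [2, 1].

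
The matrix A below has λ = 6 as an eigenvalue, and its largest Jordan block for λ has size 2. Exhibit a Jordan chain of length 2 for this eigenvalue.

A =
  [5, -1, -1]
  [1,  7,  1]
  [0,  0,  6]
A Jordan chain for λ = 6 of length 2:
v_1 = (-1, 1, 0)ᵀ
v_2 = (1, 0, 0)ᵀ

Let N = A − (6)·I. We want v_2 with N^2 v_2 = 0 but N^1 v_2 ≠ 0; then v_{j-1} := N · v_j for j = 2, …, 2.

Pick v_2 = (1, 0, 0)ᵀ.
Then v_1 = N · v_2 = (-1, 1, 0)ᵀ.

Sanity check: (A − (6)·I) v_1 = (0, 0, 0)ᵀ = 0. ✓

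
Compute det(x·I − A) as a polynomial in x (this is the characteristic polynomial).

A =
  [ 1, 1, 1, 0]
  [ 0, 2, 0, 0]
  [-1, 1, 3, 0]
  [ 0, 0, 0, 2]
x^4 - 8*x^3 + 24*x^2 - 32*x + 16

Expanding det(x·I − A) (e.g. by cofactor expansion or by noting that A is similar to its Jordan form J, which has the same characteristic polynomial as A) gives
  χ_A(x) = x^4 - 8*x^3 + 24*x^2 - 32*x + 16
which factors as (x - 2)^4. The eigenvalues (with algebraic multiplicities) are λ = 2 with multiplicity 4.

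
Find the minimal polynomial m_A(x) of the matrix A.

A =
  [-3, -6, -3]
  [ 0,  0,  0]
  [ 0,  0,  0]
x^2 + 3*x

The characteristic polynomial is χ_A(x) = x^2*(x + 3), so the eigenvalues are known. The minimal polynomial is
  m_A(x) = Π_λ (x − λ)^{k_λ}
where k_λ is the size of the *largest* Jordan block for λ (equivalently, the smallest k with (A − λI)^k v = 0 for every generalised eigenvector v of λ).

  λ = -3: largest Jordan block has size 1, contributing (x + 3)
  λ = 0: largest Jordan block has size 1, contributing (x − 0)

So m_A(x) = x*(x + 3) = x^2 + 3*x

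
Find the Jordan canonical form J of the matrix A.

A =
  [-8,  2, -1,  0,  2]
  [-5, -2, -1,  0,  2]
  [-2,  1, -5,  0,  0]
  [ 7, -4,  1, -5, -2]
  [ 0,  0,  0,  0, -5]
J_3(-5) ⊕ J_1(-5) ⊕ J_1(-5)

The characteristic polynomial is
  det(x·I − A) = x^5 + 25*x^4 + 250*x^3 + 1250*x^2 + 3125*x + 3125 = (x + 5)^5

Eigenvalues and multiplicities (the geometric multiplicity of λ is n − rank(A − λI), which equals the number of Jordan blocks for λ):
  λ = -5: algebraic multiplicity = 5, geometric multiplicity = 3

Determining the block sizes for each eigenvalue:
  λ = -5: with am = 5 and gm = 3, the partition is not yet determined (e.g. several partitions of 5 into 3 parts exist). Let N = A − (-5)·I. Computing rank(N^1) = 2, rank(N^2) = 1, rank(N^3) = 0; the number of blocks of size ≥ j is rank(N^{j−1}) − rank(N^j), giving [3, 1, 1]. So we have 1 block(s) of size 3, 2 block(s) of size 1 → block sizes [3, 1, 1]

Assembling the blocks gives a Jordan form
J =
  [-5,  1,  0,  0,  0]
  [ 0, -5,  1,  0,  0]
  [ 0,  0, -5,  0,  0]
  [ 0,  0,  0, -5,  0]
  [ 0,  0,  0,  0, -5]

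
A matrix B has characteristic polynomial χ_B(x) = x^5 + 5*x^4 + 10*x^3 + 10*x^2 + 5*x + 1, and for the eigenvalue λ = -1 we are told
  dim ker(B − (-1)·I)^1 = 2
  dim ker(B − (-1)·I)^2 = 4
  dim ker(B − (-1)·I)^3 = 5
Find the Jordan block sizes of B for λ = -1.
Block sizes for λ = -1: [3, 2]

From the dimensions of kernels of powers, the number of Jordan blocks of size at least j is d_j − d_{j−1} where d_j = dim ker(N^j) (with d_0 = 0). Computing the differences gives [2, 2, 1].
The number of blocks of size exactly k is (#blocks of size ≥ k) − (#blocks of size ≥ k + 1), so the partition is: 1 block(s) of size 2, 1 block(s) of size 3.
In nonincreasing order the block sizes are [3, 2].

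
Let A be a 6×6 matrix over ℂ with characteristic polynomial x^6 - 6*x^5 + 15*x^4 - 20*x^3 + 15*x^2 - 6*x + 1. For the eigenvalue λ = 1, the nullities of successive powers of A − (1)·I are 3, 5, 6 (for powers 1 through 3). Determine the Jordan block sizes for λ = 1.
Block sizes for λ = 1: [3, 2, 1]

From the dimensions of kernels of powers, the number of Jordan blocks of size at least j is d_j − d_{j−1} where d_j = dim ker(N^j) (with d_0 = 0). Computing the differences gives [3, 2, 1].
The number of blocks of size exactly k is (#blocks of size ≥ k) − (#blocks of size ≥ k + 1), so the partition is: 1 block(s) of size 1, 1 block(s) of size 2, 1 block(s) of size 3.
In nonincreasing order the block sizes are [3, 2, 1].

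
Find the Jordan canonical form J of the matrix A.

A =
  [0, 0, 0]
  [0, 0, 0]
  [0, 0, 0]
J_1(0) ⊕ J_1(0) ⊕ J_1(0)

The characteristic polynomial is
  det(x·I − A) = x^3

Eigenvalues and multiplicities (the geometric multiplicity of λ is n − rank(A − λI), which equals the number of Jordan blocks for λ):
  λ = 0: algebraic multiplicity = 3, geometric multiplicity = 3

Determining the block sizes for each eigenvalue:
  λ = 0: gm = am = 3, so every block has size 1 → block sizes [1, 1, 1]

Assembling the blocks gives a Jordan form
J =
  [0, 0, 0]
  [0, 0, 0]
  [0, 0, 0]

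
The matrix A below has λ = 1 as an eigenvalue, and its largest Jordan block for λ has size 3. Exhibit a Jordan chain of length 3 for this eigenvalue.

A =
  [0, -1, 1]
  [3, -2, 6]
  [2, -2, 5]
A Jordan chain for λ = 1 of length 3:
v_1 = (2, -6, -4)ᵀ
v_2 = (-1, -3, -2)ᵀ
v_3 = (0, 1, 0)ᵀ

Let N = A − (1)·I. We want v_3 with N^3 v_3 = 0 but N^2 v_3 ≠ 0; then v_{j-1} := N · v_j for j = 3, …, 2.

Pick v_3 = (0, 1, 0)ᵀ.
Then v_2 = N · v_3 = (-1, -3, -2)ᵀ.
Then v_1 = N · v_2 = (2, -6, -4)ᵀ.

Sanity check: (A − (1)·I) v_1 = (0, 0, 0)ᵀ = 0. ✓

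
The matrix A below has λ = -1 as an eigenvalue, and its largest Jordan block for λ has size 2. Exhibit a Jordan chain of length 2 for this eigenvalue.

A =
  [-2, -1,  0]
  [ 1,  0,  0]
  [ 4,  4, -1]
A Jordan chain for λ = -1 of length 2:
v_1 = (-1, 1, 4)ᵀ
v_2 = (1, 0, 0)ᵀ

Let N = A − (-1)·I. We want v_2 with N^2 v_2 = 0 but N^1 v_2 ≠ 0; then v_{j-1} := N · v_j for j = 2, …, 2.

Pick v_2 = (1, 0, 0)ᵀ.
Then v_1 = N · v_2 = (-1, 1, 4)ᵀ.

Sanity check: (A − (-1)·I) v_1 = (0, 0, 0)ᵀ = 0. ✓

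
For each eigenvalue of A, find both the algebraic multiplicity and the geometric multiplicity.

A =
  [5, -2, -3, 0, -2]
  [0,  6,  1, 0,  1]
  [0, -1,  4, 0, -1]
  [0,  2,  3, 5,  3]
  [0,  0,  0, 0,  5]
λ = 5: alg = 5, geom = 2

Step 1 — factor the characteristic polynomial to read off the algebraic multiplicities:
  χ_A(x) = (x - 5)^5

Step 2 — compute geometric multiplicities via the rank-nullity identity g(λ) = n − rank(A − λI):
  rank(A − (5)·I) = 3, so dim ker(A − (5)·I) = n − 3 = 2

Summary:
  λ = 5: algebraic multiplicity = 5, geometric multiplicity = 2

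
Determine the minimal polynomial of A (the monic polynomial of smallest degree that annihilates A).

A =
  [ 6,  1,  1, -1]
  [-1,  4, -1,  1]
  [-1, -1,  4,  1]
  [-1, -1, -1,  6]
x^2 - 10*x + 25

The characteristic polynomial is χ_A(x) = (x - 5)^4, so the eigenvalues are known. The minimal polynomial is
  m_A(x) = Π_λ (x − λ)^{k_λ}
where k_λ is the size of the *largest* Jordan block for λ (equivalently, the smallest k with (A − λI)^k v = 0 for every generalised eigenvector v of λ).

  λ = 5: largest Jordan block has size 2, contributing (x − 5)^2

So m_A(x) = (x - 5)^2 = x^2 - 10*x + 25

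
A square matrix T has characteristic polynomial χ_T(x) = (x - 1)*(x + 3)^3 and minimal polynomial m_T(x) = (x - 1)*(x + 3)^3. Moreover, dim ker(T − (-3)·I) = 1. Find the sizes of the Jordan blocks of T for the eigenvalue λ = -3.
Block sizes for λ = -3: [3]

Step 1 — from the characteristic polynomial, algebraic multiplicity of λ = -3 is 3. From dim ker(T − (-3)·I) = 1, there are exactly 1 Jordan blocks for λ = -3.
Step 2 — from the minimal polynomial, the factor (x + 3)^3 tells us the largest block for λ = -3 has size 3.
Step 3 — with total size 3, 1 blocks, and largest block 3, the block sizes (in nonincreasing order) are [3].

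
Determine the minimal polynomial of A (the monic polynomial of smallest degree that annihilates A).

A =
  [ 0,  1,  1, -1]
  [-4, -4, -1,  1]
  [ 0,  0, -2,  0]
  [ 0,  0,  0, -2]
x^3 + 6*x^2 + 12*x + 8

The characteristic polynomial is χ_A(x) = (x + 2)^4, so the eigenvalues are known. The minimal polynomial is
  m_A(x) = Π_λ (x − λ)^{k_λ}
where k_λ is the size of the *largest* Jordan block for λ (equivalently, the smallest k with (A − λI)^k v = 0 for every generalised eigenvector v of λ).

  λ = -2: largest Jordan block has size 3, contributing (x + 2)^3

So m_A(x) = (x + 2)^3 = x^3 + 6*x^2 + 12*x + 8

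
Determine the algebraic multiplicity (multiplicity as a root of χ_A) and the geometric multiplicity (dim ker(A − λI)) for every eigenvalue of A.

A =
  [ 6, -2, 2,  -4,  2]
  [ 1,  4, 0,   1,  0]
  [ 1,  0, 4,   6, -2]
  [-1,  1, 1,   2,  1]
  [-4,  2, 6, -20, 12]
λ = 5: alg = 2, geom = 1; λ = 6: alg = 3, geom = 2

Step 1 — factor the characteristic polynomial to read off the algebraic multiplicities:
  χ_A(x) = (x - 6)^3*(x - 5)^2

Step 2 — compute geometric multiplicities via the rank-nullity identity g(λ) = n − rank(A − λI):
  rank(A − (5)·I) = 4, so dim ker(A − (5)·I) = n − 4 = 1
  rank(A − (6)·I) = 3, so dim ker(A − (6)·I) = n − 3 = 2

Summary:
  λ = 5: algebraic multiplicity = 2, geometric multiplicity = 1
  λ = 6: algebraic multiplicity = 3, geometric multiplicity = 2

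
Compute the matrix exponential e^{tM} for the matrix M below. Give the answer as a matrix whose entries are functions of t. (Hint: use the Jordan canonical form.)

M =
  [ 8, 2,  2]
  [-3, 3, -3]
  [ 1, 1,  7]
e^{tM} =
  [2*t*exp(6*t) + exp(6*t), 2*t*exp(6*t), 2*t*exp(6*t)]
  [-3*t*exp(6*t), -3*t*exp(6*t) + exp(6*t), -3*t*exp(6*t)]
  [t*exp(6*t), t*exp(6*t), t*exp(6*t) + exp(6*t)]

Strategy: write M = P · J · P⁻¹ where J is a Jordan canonical form, so e^{tM} = P · e^{tJ} · P⁻¹, and e^{tJ} can be computed block-by-block.

M has Jordan form
J =
  [6, 1, 0]
  [0, 6, 0]
  [0, 0, 6]
(up to reordering of blocks).

Per-block formulas:
  For a 1×1 block at λ = 6: exp(t · [6]) = [e^(6t)].
  For a 2×2 Jordan block J_2(6): exp(t · J_2(6)) = e^(6t)·(I + t·N), where N is the 2×2 nilpotent shift.

After assembling e^{tJ} and conjugating by P, we get:

e^{tM} =
  [2*t*exp(6*t) + exp(6*t), 2*t*exp(6*t), 2*t*exp(6*t)]
  [-3*t*exp(6*t), -3*t*exp(6*t) + exp(6*t), -3*t*exp(6*t)]
  [t*exp(6*t), t*exp(6*t), t*exp(6*t) + exp(6*t)]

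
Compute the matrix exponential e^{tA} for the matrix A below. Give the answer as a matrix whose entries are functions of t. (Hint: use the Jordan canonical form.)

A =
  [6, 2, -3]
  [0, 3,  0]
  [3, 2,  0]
e^{tA} =
  [3*t*exp(3*t) + exp(3*t), 2*t*exp(3*t), -3*t*exp(3*t)]
  [0, exp(3*t), 0]
  [3*t*exp(3*t), 2*t*exp(3*t), -3*t*exp(3*t) + exp(3*t)]

Strategy: write A = P · J · P⁻¹ where J is a Jordan canonical form, so e^{tA} = P · e^{tJ} · P⁻¹, and e^{tJ} can be computed block-by-block.

A has Jordan form
J =
  [3, 1, 0]
  [0, 3, 0]
  [0, 0, 3]
(up to reordering of blocks).

Per-block formulas:
  For a 2×2 Jordan block J_2(3): exp(t · J_2(3)) = e^(3t)·(I + t·N), where N is the 2×2 nilpotent shift.
  For a 1×1 block at λ = 3: exp(t · [3]) = [e^(3t)].

After assembling e^{tJ} and conjugating by P, we get:

e^{tA} =
  [3*t*exp(3*t) + exp(3*t), 2*t*exp(3*t), -3*t*exp(3*t)]
  [0, exp(3*t), 0]
  [3*t*exp(3*t), 2*t*exp(3*t), -3*t*exp(3*t) + exp(3*t)]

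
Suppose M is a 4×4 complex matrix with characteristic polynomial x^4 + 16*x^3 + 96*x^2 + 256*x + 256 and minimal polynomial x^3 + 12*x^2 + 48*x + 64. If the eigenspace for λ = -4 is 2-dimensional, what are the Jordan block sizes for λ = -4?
Block sizes for λ = -4: [3, 1]

Step 1 — from the characteristic polynomial, algebraic multiplicity of λ = -4 is 4. From dim ker(M − (-4)·I) = 2, there are exactly 2 Jordan blocks for λ = -4.
Step 2 — from the minimal polynomial, the factor (x + 4)^3 tells us the largest block for λ = -4 has size 3.
Step 3 — with total size 4, 2 blocks, and largest block 3, the block sizes (in nonincreasing order) are [3, 1].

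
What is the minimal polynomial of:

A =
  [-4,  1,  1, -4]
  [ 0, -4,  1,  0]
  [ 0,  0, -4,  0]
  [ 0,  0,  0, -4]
x^3 + 12*x^2 + 48*x + 64

The characteristic polynomial is χ_A(x) = (x + 4)^4, so the eigenvalues are known. The minimal polynomial is
  m_A(x) = Π_λ (x − λ)^{k_λ}
where k_λ is the size of the *largest* Jordan block for λ (equivalently, the smallest k with (A − λI)^k v = 0 for every generalised eigenvector v of λ).

  λ = -4: largest Jordan block has size 3, contributing (x + 4)^3

So m_A(x) = (x + 4)^3 = x^3 + 12*x^2 + 48*x + 64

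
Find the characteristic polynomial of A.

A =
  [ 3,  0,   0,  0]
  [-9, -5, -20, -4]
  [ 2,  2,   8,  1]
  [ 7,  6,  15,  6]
x^4 - 12*x^3 + 54*x^2 - 108*x + 81

Expanding det(x·I − A) (e.g. by cofactor expansion or by noting that A is similar to its Jordan form J, which has the same characteristic polynomial as A) gives
  χ_A(x) = x^4 - 12*x^3 + 54*x^2 - 108*x + 81
which factors as (x - 3)^4. The eigenvalues (with algebraic multiplicities) are λ = 3 with multiplicity 4.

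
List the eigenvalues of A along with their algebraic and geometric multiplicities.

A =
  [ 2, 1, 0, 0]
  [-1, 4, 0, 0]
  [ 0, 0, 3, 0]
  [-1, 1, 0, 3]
λ = 3: alg = 4, geom = 3

Step 1 — factor the characteristic polynomial to read off the algebraic multiplicities:
  χ_A(x) = (x - 3)^4

Step 2 — compute geometric multiplicities via the rank-nullity identity g(λ) = n − rank(A − λI):
  rank(A − (3)·I) = 1, so dim ker(A − (3)·I) = n − 1 = 3

Summary:
  λ = 3: algebraic multiplicity = 4, geometric multiplicity = 3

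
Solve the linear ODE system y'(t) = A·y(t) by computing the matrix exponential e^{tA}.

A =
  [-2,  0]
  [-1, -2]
e^{tA} =
  [exp(-2*t), 0]
  [-t*exp(-2*t), exp(-2*t)]

Strategy: write A = P · J · P⁻¹ where J is a Jordan canonical form, so e^{tA} = P · e^{tJ} · P⁻¹, and e^{tJ} can be computed block-by-block.

A has Jordan form
J =
  [-2,  1]
  [ 0, -2]
(up to reordering of blocks).

Per-block formulas:
  For a 2×2 Jordan block J_2(-2): exp(t · J_2(-2)) = e^(-2t)·(I + t·N), where N is the 2×2 nilpotent shift.

After assembling e^{tJ} and conjugating by P, we get:

e^{tA} =
  [exp(-2*t), 0]
  [-t*exp(-2*t), exp(-2*t)]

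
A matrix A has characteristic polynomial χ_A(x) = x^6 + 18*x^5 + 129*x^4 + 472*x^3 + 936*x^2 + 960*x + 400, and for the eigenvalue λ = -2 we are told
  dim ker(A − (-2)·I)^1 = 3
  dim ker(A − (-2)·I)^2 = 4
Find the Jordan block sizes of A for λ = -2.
Block sizes for λ = -2: [2, 1, 1]

From the dimensions of kernels of powers, the number of Jordan blocks of size at least j is d_j − d_{j−1} where d_j = dim ker(N^j) (with d_0 = 0). Computing the differences gives [3, 1].
The number of blocks of size exactly k is (#blocks of size ≥ k) − (#blocks of size ≥ k + 1), so the partition is: 2 block(s) of size 1, 1 block(s) of size 2.
In nonincreasing order the block sizes are [2, 1, 1].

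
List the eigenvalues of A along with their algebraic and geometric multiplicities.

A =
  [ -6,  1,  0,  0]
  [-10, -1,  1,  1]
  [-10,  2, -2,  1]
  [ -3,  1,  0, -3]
λ = -3: alg = 4, geom = 2

Step 1 — factor the characteristic polynomial to read off the algebraic multiplicities:
  χ_A(x) = (x + 3)^4

Step 2 — compute geometric multiplicities via the rank-nullity identity g(λ) = n − rank(A − λI):
  rank(A − (-3)·I) = 2, so dim ker(A − (-3)·I) = n − 2 = 2

Summary:
  λ = -3: algebraic multiplicity = 4, geometric multiplicity = 2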